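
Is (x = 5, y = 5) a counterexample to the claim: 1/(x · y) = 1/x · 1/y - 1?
Yes

Substituting x = 5, y = 5:
LHS = 1/(5 · 5) = 1/25
RHS = 1/5 · 1/5 - 1 = -24/25

Since LHS ≠ RHS, this pair disproves the claim.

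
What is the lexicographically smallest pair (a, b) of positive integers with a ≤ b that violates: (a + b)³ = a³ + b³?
Substituting (1, 1) into the claim:
LHS = (1 + 1)³ = 8
RHS = 1³ + 1³ = 2

Since LHS ≠ RHS, this pair disproves the claim, and no lexicographically smaller pair (a ≤ b, positive integers) does.

For instance (1, 5) is also a counterexample (LHS = 216, RHS = 126), but it's lexicographically larger.

Answer: (a, b) = (1, 1)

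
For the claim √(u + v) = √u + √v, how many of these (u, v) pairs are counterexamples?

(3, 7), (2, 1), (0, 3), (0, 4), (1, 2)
Testing each pair:
(3, 7): LHS = √(10) ≈ 3.162, RHS = √(3) + √(7) ≈ 4.378 → counterexample
(2, 1): LHS = √(3) ≈ 1.732, RHS = 1 + √(2) ≈ 2.414 → counterexample
(0, 3): LHS = √(3) ≈ 1.732, RHS = √(3) ≈ 1.732 → satisfies claim
(0, 4): LHS = 2, RHS = 2 → satisfies claim
(1, 2): LHS = √(3) ≈ 1.732, RHS = 1 + √(2) ≈ 2.414 → counterexample

That makes 3 counterexamples.

Answer: 3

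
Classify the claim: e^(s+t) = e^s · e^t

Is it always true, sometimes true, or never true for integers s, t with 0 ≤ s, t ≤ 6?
The identity holds for every pair in the range. For instance at (s, t) = (2, 0): both sides equal e^2 ≈ 7.389.

Answer: Always true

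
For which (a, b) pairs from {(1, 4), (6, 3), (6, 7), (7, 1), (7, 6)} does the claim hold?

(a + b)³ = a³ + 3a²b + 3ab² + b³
All pairs

Testing each pair:
(1, 4): LHS = 125, RHS = 125 → holds
(6, 3): LHS = 729, RHS = 729 → holds
(6, 7): LHS = 2197, RHS = 2197 → holds
(7, 1): LHS = 512, RHS = 512 → holds
(7, 6): LHS = 2197, RHS = 2197 → holds

Every pair satisfies the claim.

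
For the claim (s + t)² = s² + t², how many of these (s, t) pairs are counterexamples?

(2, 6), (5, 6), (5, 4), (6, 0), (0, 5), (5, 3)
4

Testing each pair:
(2, 6): LHS = 64, RHS = 40 → counterexample
(5, 6): LHS = 121, RHS = 61 → counterexample
(5, 4): LHS = 81, RHS = 41 → counterexample
(6, 0): LHS = 36, RHS = 36 → satisfies claim
(0, 5): LHS = 25, RHS = 25 → satisfies claim
(5, 3): LHS = 64, RHS = 34 → counterexample

That makes 4 counterexamples.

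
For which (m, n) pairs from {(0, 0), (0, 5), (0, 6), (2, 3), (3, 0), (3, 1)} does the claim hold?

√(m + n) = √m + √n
(0, 0), (0, 5), (0, 6), (3, 0)

Testing each pair:
(0, 0): LHS = 0, RHS = 0 → holds
(0, 5): LHS = √(5) ≈ 2.236, RHS = √(5) ≈ 2.236 → holds
(0, 6): LHS = √(6) ≈ 2.449, RHS = √(6) ≈ 2.449 → holds
(2, 3): LHS = √(5) ≈ 2.236, RHS = √(2) + √(3) ≈ 3.146 → fails
(3, 0): LHS = √(3) ≈ 1.732, RHS = √(3) ≈ 1.732 → holds
(3, 1): LHS = 2, RHS = 1 + √(3) ≈ 2.732 → fails

4 of 6 pairs satisfy the claim.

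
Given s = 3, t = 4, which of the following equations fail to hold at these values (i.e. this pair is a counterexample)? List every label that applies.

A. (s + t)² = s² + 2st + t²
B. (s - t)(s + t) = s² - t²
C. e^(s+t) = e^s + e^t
C

Evaluating each claim at the given values:
A. LHS = 49, RHS = 49 → holds here (LHS = RHS)
B. LHS = -7, RHS = -7 → holds here (LHS = RHS)
C. LHS = e^7 ≈ 1097, RHS = e^3 + e^4 ≈ 74.68 → fails here (LHS ≠ RHS)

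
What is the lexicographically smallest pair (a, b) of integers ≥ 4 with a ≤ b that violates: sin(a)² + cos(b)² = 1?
(a, b) = (4, 5)

At (4, 4): both sides equal 1, so it holds there.

Substituting (4, 5) into the claim:
LHS = sin(4)² + cos(5)² ≈ 0.6532
RHS = 1

Since LHS ≠ RHS, this pair disproves the claim, and no lexicographically smaller pair (a ≤ b, integers ≥ 4) does.

For instance (9, 10) is also a counterexample (LHS = sin(9)² + cos(10)² ≈ 0.8739, RHS = 1), but it's lexicographically larger.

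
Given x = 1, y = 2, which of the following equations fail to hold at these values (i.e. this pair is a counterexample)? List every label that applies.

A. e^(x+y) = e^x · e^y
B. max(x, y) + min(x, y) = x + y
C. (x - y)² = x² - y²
C

Evaluating each claim at the given values:
A. LHS = e^3 ≈ 20.09, RHS = e^3 ≈ 20.09 → holds here (LHS = RHS)
B. LHS = 3, RHS = 3 → holds here (LHS = RHS)
C. LHS = 1, RHS = -3 → fails here (LHS ≠ RHS)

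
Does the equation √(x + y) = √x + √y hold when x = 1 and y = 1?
Fails

Substituting x = 1, y = 1:

LHS = √(1 + 1) = √(2) ≈ 1.414
RHS = √1 + √1 = 2

LHS ≠ RHS, so the equation does not hold at this point.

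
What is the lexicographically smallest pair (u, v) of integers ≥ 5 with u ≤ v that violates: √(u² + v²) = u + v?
Substituting (5, 5) into the claim:
LHS = √(5² + 5²) = 5·√(2) ≈ 7.071
RHS = 5 + 5 = 10

Since LHS ≠ RHS, this pair disproves the claim, and no lexicographically smaller pair (u ≤ v, integers ≥ 5) does.

For instance (6, 11) is also a counterexample (LHS = √(157) ≈ 12.53, RHS = 17), but it's lexicographically larger.

Answer: (u, v) = (5, 5)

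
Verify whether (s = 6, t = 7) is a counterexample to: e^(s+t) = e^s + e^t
Yes

Substituting s = 6, t = 7:
LHS = e^(6+7) = e^13 ≈ 442413.4
RHS = e^6 + e^7 ≈ 1500

Since LHS ≠ RHS, this pair disproves the claim.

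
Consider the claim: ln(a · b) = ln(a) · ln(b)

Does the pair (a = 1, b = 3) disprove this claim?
Yes

Substituting a = 1, b = 3:
LHS = ln(1 · 3) = ln(3) ≈ 1.099
RHS = ln(1) · ln(3) = 0

Since LHS ≠ RHS, this pair disproves the claim.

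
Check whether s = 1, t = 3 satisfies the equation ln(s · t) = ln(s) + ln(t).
Substituting s = 1, t = 3:

LHS = ln(1 · 3) = ln(3) ≈ 1.099
RHS = ln(1) + ln(3) = ln(3) ≈ 1.099

LHS = RHS, so the equation holds at this point.

Answer: Holds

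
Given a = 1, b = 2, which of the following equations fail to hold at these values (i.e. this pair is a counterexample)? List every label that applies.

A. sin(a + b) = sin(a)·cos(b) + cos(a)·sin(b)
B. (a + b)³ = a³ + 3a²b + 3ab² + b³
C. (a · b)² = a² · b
Evaluating each claim at the given values:
A. LHS = sin(3) ≈ 0.1411, RHS = sin(1)·cos(2) + sin(2)·cos(1) ≈ 0.1411 → holds here (LHS = RHS)
B. LHS = 27, RHS = 27 → holds here (LHS = RHS)
C. LHS = 4, RHS = 2 → fails here (LHS ≠ RHS)

Answer: C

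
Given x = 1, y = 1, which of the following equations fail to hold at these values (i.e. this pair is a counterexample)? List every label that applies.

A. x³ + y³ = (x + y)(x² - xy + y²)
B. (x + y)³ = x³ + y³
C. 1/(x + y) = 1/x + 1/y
Evaluating each claim at the given values:
A. LHS = 2, RHS = 2 → holds here (LHS = RHS)
B. LHS = 8, RHS = 2 → fails here (LHS ≠ RHS)
C. LHS = 1/2, RHS = 2 → fails here (LHS ≠ RHS)

Answer: B, C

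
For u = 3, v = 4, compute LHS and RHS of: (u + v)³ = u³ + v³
LHS = (3 + 4)³ = 343
RHS = 3³ + 4³ = 91

LHS ≠ RHS, so the equation does not hold here.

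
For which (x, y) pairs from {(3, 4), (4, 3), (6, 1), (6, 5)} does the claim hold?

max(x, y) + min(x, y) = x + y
Testing each pair:
(3, 4): LHS = 7, RHS = 7 → holds
(4, 3): LHS = 7, RHS = 7 → holds
(6, 1): LHS = 7, RHS = 7 → holds
(6, 5): LHS = 11, RHS = 11 → holds

Every pair satisfies the claim.

Answer: All pairs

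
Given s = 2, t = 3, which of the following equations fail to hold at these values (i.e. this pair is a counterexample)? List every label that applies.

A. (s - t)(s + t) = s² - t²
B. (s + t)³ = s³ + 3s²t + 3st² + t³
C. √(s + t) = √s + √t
Evaluating each claim at the given values:
A. LHS = -5, RHS = -5 → holds here (LHS = RHS)
B. LHS = 125, RHS = 125 → holds here (LHS = RHS)
C. LHS = √(5) ≈ 2.236, RHS = √(2) + √(3) ≈ 3.146 → fails here (LHS ≠ RHS)

Answer: C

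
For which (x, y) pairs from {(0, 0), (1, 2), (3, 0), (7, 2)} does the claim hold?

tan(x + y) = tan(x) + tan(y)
(0, 0), (3, 0)

Testing each pair:
(0, 0): LHS = 0, RHS = 0 → holds
(1, 2): LHS = tan(3) ≈ -0.1425, RHS = tan(2) + tan(1) ≈ -0.6276 → fails
(3, 0): LHS = tan(3) ≈ -0.1425, RHS = tan(3) ≈ -0.1425 → holds
(7, 2): LHS = tan(9) ≈ -0.4523, RHS = tan(2) + tan(7) ≈ -1.314 → fails

2 of 4 pairs satisfy the claim.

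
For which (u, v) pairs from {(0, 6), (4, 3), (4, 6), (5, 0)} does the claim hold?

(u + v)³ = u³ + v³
(0, 6), (5, 0)

Testing each pair:
(0, 6): LHS = 216, RHS = 216 → holds
(4, 3): LHS = 343, RHS = 91 → fails
(4, 6): LHS = 1000, RHS = 280 → fails
(5, 0): LHS = 125, RHS = 125 → holds

2 of 4 pairs satisfy the claim.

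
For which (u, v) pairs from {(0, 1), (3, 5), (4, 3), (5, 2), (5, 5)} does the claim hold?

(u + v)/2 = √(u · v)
(5, 5)

Testing each pair:
(0, 1): LHS = 1/2, RHS = 0 → fails
(3, 5): LHS = 4, RHS = √(15) ≈ 3.873 → fails
(4, 3): LHS = 7/2, RHS = 2·√(3) ≈ 3.464 → fails
(5, 2): LHS = 7/2, RHS = √(10) ≈ 3.162 → fails
(5, 5): LHS = 5, RHS = 5 → holds

1 of 5 pairs satisfies the claim.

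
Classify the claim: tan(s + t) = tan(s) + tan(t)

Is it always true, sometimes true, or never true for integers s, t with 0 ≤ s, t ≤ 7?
Sometimes true

It holds at (s, t) = (0, 5) (both sides equal tan(5) ≈ -3.381), but fails at (s, t) = (4, 2) (LHS = tan(6) ≈ -0.291, RHS = tan(2) + tan(4) ≈ -1.027).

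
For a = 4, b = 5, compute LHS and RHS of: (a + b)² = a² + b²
LHS = (4 + 5)² = 81
RHS = 4² + 5² = 41

LHS ≠ RHS, so the equation does not hold here.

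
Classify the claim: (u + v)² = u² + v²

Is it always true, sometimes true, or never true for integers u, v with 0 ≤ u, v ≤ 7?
It holds at (u, v) = (0, 4) (both sides equal 16), but fails at (u, v) = (6, 4) (LHS = 100, RHS = 52).

Answer: Sometimes true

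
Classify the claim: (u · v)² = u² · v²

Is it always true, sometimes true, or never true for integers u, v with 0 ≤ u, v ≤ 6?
The identity holds for every pair in the range. For instance at (u, v) = (4, 5): both sides equal 400.

Answer: Always true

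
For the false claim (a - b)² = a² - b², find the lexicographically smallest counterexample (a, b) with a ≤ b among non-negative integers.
At (0, 0): both sides equal 0, so it holds there.

Substituting (0, 1) into the claim:
LHS = (0 - 1)² = 1
RHS = 0² - 1² = -1

Since LHS ≠ RHS, this pair disproves the claim, and no lexicographically smaller pair (a ≤ b, non-negative integers) does.

For instance (0, 6) is also a counterexample (LHS = 36, RHS = -36), but it's lexicographically larger.

Answer: (a, b) = (0, 1)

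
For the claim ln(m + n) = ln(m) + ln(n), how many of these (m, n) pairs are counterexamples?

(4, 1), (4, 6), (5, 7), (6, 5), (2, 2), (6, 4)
5

Testing each pair:
(4, 1): LHS = ln(5) ≈ 1.609, RHS = ln(4) ≈ 1.386 → counterexample
(4, 6): LHS = ln(10) ≈ 2.303, RHS = ln(4) + ln(6) ≈ 3.178 → counterexample
(5, 7): LHS = ln(12) ≈ 2.485, RHS = ln(5) + ln(7) ≈ 3.555 → counterexample
(6, 5): LHS = ln(11) ≈ 2.398, RHS = ln(5) + ln(6) ≈ 3.401 → counterexample
(2, 2): LHS = ln(4) ≈ 1.386, RHS = 2·ln(2) ≈ 1.386 → satisfies claim
(6, 4): LHS = ln(10) ≈ 2.303, RHS = ln(4) + ln(6) ≈ 3.178 → counterexample

That makes 5 counterexamples.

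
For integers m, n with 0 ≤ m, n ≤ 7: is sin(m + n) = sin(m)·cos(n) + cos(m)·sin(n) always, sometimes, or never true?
The identity holds for every pair in the range. For instance at (m, n) = (5, 5): both sides equal sin(10) ≈ -0.544.

Answer: Always true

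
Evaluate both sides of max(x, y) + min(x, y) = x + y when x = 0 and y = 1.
LHS = max(0, 1) + min(0, 1) = 1
RHS = 0 + 1 = 1

LHS = RHS: the two sides agree.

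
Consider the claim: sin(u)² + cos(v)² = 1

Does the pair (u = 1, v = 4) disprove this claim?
Substituting u = 1, v = 4:
LHS = sin(1)² + cos(4)² ≈ 1.135
RHS = 1

Since LHS ≠ RHS, this pair disproves the claim.

Answer: Yes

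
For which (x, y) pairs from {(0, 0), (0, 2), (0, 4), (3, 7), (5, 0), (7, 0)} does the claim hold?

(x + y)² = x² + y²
Testing each pair:
(0, 0): LHS = 0, RHS = 0 → holds
(0, 2): LHS = 4, RHS = 4 → holds
(0, 4): LHS = 16, RHS = 16 → holds
(3, 7): LHS = 100, RHS = 58 → fails
(5, 0): LHS = 25, RHS = 25 → holds
(7, 0): LHS = 49, RHS = 49 → holds

5 of 6 pairs satisfy the claim.

Answer: (0, 0), (0, 2), (0, 4), (5, 0), (7, 0)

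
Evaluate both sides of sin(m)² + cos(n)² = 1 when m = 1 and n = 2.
LHS = sin(1)² + cos(2)² ≈ 0.8813
RHS = 1

LHS ≠ RHS (they differ by about 0.1187), so the equation does not hold here.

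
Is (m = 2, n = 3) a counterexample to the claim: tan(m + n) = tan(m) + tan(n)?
Yes

Substituting m = 2, n = 3:
LHS = tan(2 + 3) = tan(5) ≈ -3.381
RHS = tan(2) + tan(3) ≈ -2.328

Since LHS ≠ RHS, this pair disproves the claim.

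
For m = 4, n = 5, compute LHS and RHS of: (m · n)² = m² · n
LHS = (4 · 5)² = 400
RHS = 4² · 5 = 80

LHS ≠ RHS, so the equation does not hold here.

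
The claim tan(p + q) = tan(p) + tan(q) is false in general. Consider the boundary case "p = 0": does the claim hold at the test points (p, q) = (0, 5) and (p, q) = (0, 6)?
Yes, holds at both test points

At (0, 5): LHS = tan(5) ≈ -3.381, RHS = tan(5) ≈ -3.381 → equal
At (0, 6): LHS = tan(6) ≈ -0.291, RHS = tan(6) ≈ -0.291 → equal

So the claim does hold at both of these boundary points, even though it is not an identity.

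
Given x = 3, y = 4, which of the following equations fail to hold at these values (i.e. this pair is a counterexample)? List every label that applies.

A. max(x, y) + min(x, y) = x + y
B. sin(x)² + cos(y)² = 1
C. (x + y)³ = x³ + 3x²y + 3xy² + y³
B

Evaluating each claim at the given values:
A. LHS = 7, RHS = 7 → holds here (LHS = RHS)
B. LHS = sin(3)² + cos(4)² ≈ 0.4472, RHS = 1 → fails here (LHS ≠ RHS)
C. LHS = 343, RHS = 343 → holds here (LHS = RHS)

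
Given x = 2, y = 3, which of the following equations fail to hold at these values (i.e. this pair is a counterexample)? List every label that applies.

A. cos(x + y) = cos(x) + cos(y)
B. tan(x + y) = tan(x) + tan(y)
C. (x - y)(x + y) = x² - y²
Evaluating each claim at the given values:
A. LHS = cos(5) ≈ 0.2837, RHS = cos(3) + cos(2) ≈ -1.406 → fails here (LHS ≠ RHS)
B. LHS = tan(5) ≈ -3.381, RHS = tan(2) + tan(3) ≈ -2.328 → fails here (LHS ≠ RHS)
C. LHS = -5, RHS = -5 → holds here (LHS = RHS)

Answer: A, B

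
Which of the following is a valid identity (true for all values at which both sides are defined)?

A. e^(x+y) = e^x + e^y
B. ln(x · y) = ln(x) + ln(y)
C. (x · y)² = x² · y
A: fails at (2, 5) — LHS = e^7 ≈ 1097, RHS = e^2 + e^5 ≈ 155.8.
B: holds — e.g. at (2, 2), both sides equal ln(4) ≈ 1.386.
C: fails at (3, 5) — LHS = 225, RHS = 45.

Answer: B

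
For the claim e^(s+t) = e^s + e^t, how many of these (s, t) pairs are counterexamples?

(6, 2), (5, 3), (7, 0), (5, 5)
Testing each pair:
(6, 2): LHS = e^8 ≈ 2981, RHS = e^2 + e^6 ≈ 410.8 → counterexample
(5, 3): LHS = e^8 ≈ 2981, RHS = e^3 + e^5 ≈ 168.5 → counterexample
(7, 0): LHS = e^7 ≈ 1097, RHS = 1 + e^7 ≈ 1098 → counterexample
(5, 5): LHS = e^10 ≈ 22026.5, RHS = 2·e^5 ≈ 296.8 → counterexample

That makes 4 counterexamples.

Answer: 4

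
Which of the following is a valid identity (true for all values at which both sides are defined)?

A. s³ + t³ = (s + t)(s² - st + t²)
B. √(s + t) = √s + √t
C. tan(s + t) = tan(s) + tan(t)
A: holds — e.g. at (2, 7), both sides equal 351.
B: fails at (4, 6) — LHS = √(10) ≈ 3.162, RHS = 2 + √(6) ≈ 4.449.
C: fails at (1, 1) — LHS = tan(2) ≈ -2.185, RHS = 2·tan(1) ≈ 3.115.

Answer: A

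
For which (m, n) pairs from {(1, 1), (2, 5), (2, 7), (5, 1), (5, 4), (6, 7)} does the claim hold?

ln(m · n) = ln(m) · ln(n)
(1, 1)

Testing each pair:
(1, 1): LHS = 0, RHS = 0 → holds
(2, 5): LHS = ln(10) ≈ 2.303, RHS = ln(2)·ln(5) ≈ 1.116 → fails
(2, 7): LHS = ln(14) ≈ 2.639, RHS = ln(2)·ln(7) ≈ 1.349 → fails
(5, 1): LHS = ln(5) ≈ 1.609, RHS = 0 → fails
(5, 4): LHS = ln(20) ≈ 2.996, RHS = ln(4)·ln(5) ≈ 2.231 → fails
(6, 7): LHS = ln(42) ≈ 3.738, RHS = ln(6)·ln(7) ≈ 3.487 → fails

1 of 6 pairs satisfies the claim.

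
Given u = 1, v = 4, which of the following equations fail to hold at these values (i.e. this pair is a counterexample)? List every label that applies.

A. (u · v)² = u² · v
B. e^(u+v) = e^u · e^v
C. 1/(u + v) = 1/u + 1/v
A, C

Evaluating each claim at the given values:
A. LHS = 16, RHS = 4 → fails here (LHS ≠ RHS)
B. LHS = e^5 ≈ 148.4, RHS = e^5 ≈ 148.4 → holds here (LHS = RHS)
C. LHS = 1/5, RHS = 5/4 → fails here (LHS ≠ RHS)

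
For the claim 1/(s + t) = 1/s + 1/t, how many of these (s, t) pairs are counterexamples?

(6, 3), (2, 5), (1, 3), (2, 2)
4

Testing each pair:
(6, 3): LHS = 1/9, RHS = 1/2 → counterexample
(2, 5): LHS = 1/7, RHS = 7/10 → counterexample
(1, 3): LHS = 1/4, RHS = 4/3 → counterexample
(2, 2): LHS = 1/4, RHS = 1 → counterexample

That makes 4 counterexamples.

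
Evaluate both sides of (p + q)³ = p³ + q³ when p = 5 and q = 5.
LHS = (5 + 5)³ = 1000
RHS = 5³ + 5³ = 250

LHS ≠ RHS, so the equation does not hold here.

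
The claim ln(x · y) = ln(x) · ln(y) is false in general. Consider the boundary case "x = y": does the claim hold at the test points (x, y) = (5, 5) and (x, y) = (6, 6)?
No, fails at both test points

At (5, 5): LHS = ln(25) ≈ 3.219 ≠ RHS = ln(5)² ≈ 2.59
At (6, 6): LHS = ln(36) ≈ 3.584 ≠ RHS = ln(6)² ≈ 3.21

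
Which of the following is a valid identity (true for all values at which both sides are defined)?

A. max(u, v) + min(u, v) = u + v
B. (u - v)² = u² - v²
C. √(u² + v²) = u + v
A

A: holds — e.g. at (4, 6), both sides equal 10.
B: fails at (6, 7) — LHS = 1, RHS = -13.
C: fails at (3, 4) — LHS = 5, RHS = 7.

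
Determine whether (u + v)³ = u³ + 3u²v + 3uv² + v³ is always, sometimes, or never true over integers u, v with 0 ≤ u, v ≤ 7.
Always true

The identity holds for every pair in the range. For instance at (u, v) = (0, 0): both sides equal 0.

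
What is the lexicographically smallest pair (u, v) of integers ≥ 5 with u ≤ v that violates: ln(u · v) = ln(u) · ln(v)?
Substituting (5, 5) into the claim:
LHS = ln(5 · 5) = ln(25) ≈ 3.219
RHS = ln(5) · ln(5) = ln(5)² ≈ 2.59

Since LHS ≠ RHS, this pair disproves the claim, and no lexicographically smaller pair (u ≤ v, integers ≥ 5) does.

For instance (8, 12) is also a counterexample (LHS = ln(96) ≈ 4.564, RHS = ln(8)·ln(12) ≈ 5.167), but it's lexicographically larger.

Answer: (u, v) = (5, 5)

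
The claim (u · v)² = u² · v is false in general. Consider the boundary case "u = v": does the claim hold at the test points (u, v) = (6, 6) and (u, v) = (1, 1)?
Only at (1, 1)

At (6, 6): LHS = 1296 ≠ RHS = 216
At (1, 1): LHS = 1, RHS = 1 → equal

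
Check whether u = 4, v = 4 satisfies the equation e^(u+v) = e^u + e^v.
Substituting u = 4, v = 4:

LHS = e^(4+4) = e^8 ≈ 2981
RHS = e^4 + e^4 = 2·e^4 ≈ 109.2

LHS ≠ RHS, so the equation does not hold at this point.

Answer: Fails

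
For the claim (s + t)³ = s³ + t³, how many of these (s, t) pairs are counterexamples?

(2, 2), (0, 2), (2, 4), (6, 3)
3

Testing each pair:
(2, 2): LHS = 64, RHS = 16 → counterexample
(0, 2): LHS = 8, RHS = 8 → satisfies claim
(2, 4): LHS = 216, RHS = 72 → counterexample
(6, 3): LHS = 729, RHS = 243 → counterexample

That makes 3 counterexamples.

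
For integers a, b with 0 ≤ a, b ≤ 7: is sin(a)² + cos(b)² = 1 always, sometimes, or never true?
Sometimes true

It holds at (a, b) = (5, 5) (both sides equal 1), but fails at (a, b) = (0, 3) (LHS = cos(3)² ≈ 0.9801, RHS = 1).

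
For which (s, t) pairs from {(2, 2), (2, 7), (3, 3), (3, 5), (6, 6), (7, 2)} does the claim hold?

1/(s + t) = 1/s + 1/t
None

Testing each pair:
(2, 2): LHS = 1/4, RHS = 1 → fails
(2, 7): LHS = 1/9, RHS = 9/14 → fails
(3, 3): LHS = 1/6, RHS = 2/3 → fails
(3, 5): LHS = 1/8, RHS = 8/15 → fails
(6, 6): LHS = 1/12, RHS = 1/3 → fails
(7, 2): LHS = 1/9, RHS = 9/14 → fails

No pair satisfies the claim.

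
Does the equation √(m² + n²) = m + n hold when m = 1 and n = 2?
Substituting m = 1, n = 2:

LHS = √(1² + 2²) = √(5) ≈ 2.236
RHS = 1 + 2 = 3

LHS ≠ RHS, so the equation does not hold at this point.

Answer: Fails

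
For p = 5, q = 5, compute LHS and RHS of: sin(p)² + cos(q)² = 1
LHS = sin(5)² + cos(5)² = 1
RHS = 1

LHS = RHS: the two sides agree.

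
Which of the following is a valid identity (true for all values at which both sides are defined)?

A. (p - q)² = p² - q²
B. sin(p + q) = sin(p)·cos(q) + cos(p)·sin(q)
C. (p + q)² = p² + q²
A: fails at (3, 7) — LHS = 16, RHS = -40.
B: holds — e.g. at (2, 7), both sides equal sin(9) ≈ 0.4121.
C: fails at (1, 1) — LHS = 4, RHS = 2.

Answer: B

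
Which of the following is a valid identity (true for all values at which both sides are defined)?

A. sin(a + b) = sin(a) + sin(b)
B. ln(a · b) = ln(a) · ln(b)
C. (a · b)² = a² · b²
C

A: fails at (1, 1) — LHS = sin(2) ≈ 0.9093, RHS = 2·sin(1) ≈ 1.683.
B: fails at (1, 5) — LHS = ln(5) ≈ 1.609, RHS = 0.
C: holds — e.g. at (6, 7), both sides equal 1764.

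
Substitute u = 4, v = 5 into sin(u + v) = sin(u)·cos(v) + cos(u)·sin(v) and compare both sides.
LHS = sin(4 + 5) = sin(9) ≈ 0.4121
RHS = sin(4)·cos(5) + cos(4)·sin(5) = sin(4)·cos(5) + sin(5)·cos(4) ≈ 0.4121

LHS = RHS: the two sides agree.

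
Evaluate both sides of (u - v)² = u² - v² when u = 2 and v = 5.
LHS = (2 - 5)² = 9
RHS = 2² - 5² = -21

LHS ≠ RHS, so the equation does not hold here.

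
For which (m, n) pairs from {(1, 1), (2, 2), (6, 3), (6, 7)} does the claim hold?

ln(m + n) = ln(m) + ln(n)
Testing each pair:
(1, 1): LHS = ln(2) ≈ 0.6931, RHS = 0 → fails
(2, 2): LHS = ln(4) ≈ 1.386, RHS = 2·ln(2) ≈ 1.386 → holds
(6, 3): LHS = ln(9) ≈ 2.197, RHS = ln(3) + ln(6) ≈ 2.89 → fails
(6, 7): LHS = ln(13) ≈ 2.565, RHS = ln(6) + ln(7) ≈ 3.738 → fails

1 of 4 pairs satisfies the claim.

Answer: (2, 2)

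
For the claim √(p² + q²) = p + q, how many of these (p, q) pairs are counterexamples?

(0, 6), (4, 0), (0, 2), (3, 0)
Testing each pair:
(0, 6): LHS = 6, RHS = 6 → satisfies claim
(4, 0): LHS = 4, RHS = 4 → satisfies claim
(0, 2): LHS = 2, RHS = 2 → satisfies claim
(3, 0): LHS = 3, RHS = 3 → satisfies claim

That makes 0 counterexamples.

Answer: 0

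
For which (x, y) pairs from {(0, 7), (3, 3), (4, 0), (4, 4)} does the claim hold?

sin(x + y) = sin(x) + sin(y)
(0, 7), (4, 0)

Testing each pair:
(0, 7): LHS = sin(7) ≈ 0.657, RHS = sin(7) ≈ 0.657 → holds
(3, 3): LHS = sin(6) ≈ -0.2794, RHS = 2·sin(3) ≈ 0.2822 → fails
(4, 0): LHS = sin(4) ≈ -0.7568, RHS = sin(4) ≈ -0.7568 → holds
(4, 4): LHS = sin(8) ≈ 0.9894, RHS = 2·sin(4) ≈ -1.514 → fails

2 of 4 pairs satisfy the claim.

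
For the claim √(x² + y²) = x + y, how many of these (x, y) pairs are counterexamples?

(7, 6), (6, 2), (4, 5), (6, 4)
4

Testing each pair:
(7, 6): LHS = √(85) ≈ 9.22, RHS = 13 → counterexample
(6, 2): LHS = 2·√(10) ≈ 6.325, RHS = 8 → counterexample
(4, 5): LHS = √(41) ≈ 6.403, RHS = 9 → counterexample
(6, 4): LHS = 2·√(13) ≈ 7.211, RHS = 10 → counterexample

That makes 4 counterexamples.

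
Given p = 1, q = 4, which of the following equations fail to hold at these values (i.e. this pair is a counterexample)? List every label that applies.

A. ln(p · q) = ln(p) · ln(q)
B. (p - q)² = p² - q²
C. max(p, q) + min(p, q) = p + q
A, B

Evaluating each claim at the given values:
A. LHS = ln(4) ≈ 1.386, RHS = 0 → fails here (LHS ≠ RHS)
B. LHS = 9, RHS = -15 → fails here (LHS ≠ RHS)
C. LHS = 5, RHS = 5 → holds here (LHS = RHS)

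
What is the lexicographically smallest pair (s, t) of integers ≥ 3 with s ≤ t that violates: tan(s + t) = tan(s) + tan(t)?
(s, t) = (3, 3)

Substituting (3, 3) into the claim:
LHS = tan(3 + 3) = tan(6) ≈ -0.291
RHS = tan(3) + tan(3) = 2·tan(3) ≈ -0.2851

Since LHS ≠ RHS, this pair disproves the claim, and no lexicographically smaller pair (s ≤ t, integers ≥ 3) does.

For instance (4, 7) is also a counterexample (LHS = tan(11) ≈ -226, RHS = tan(7) + tan(4) ≈ 2.029), but it's lexicographically larger.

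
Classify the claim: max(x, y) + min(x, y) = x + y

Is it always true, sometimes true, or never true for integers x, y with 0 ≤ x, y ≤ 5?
The identity holds for every pair in the range. For instance at (x, y) = (2, 1): both sides equal 3.

Answer: Always true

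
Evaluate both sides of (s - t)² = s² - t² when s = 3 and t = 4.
LHS = (3 - 4)² = 1
RHS = 3² - 4² = -7

LHS ≠ RHS, so the equation does not hold here.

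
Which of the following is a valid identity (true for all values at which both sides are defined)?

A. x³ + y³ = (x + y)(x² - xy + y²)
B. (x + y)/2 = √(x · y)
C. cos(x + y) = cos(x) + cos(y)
A

A: holds — e.g. at (1, 1), both sides equal 2.
B: fails at (4, 6) — LHS = 5, RHS = 2·√(6) ≈ 4.899.
C: fails at (3, 4) — LHS = cos(7) ≈ 0.7539, RHS = cos(3) + cos(4) ≈ -1.644.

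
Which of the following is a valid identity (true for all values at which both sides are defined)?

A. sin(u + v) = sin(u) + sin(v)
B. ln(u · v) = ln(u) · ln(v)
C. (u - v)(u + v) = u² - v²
C

A: fails at (1, 2) — LHS = sin(3) ≈ 0.1411, RHS = sin(1) + sin(2) ≈ 1.751.
B: fails at (1, 2) — LHS = ln(2) ≈ 0.6931, RHS = 0.
C: holds — e.g. at (5, 8), both sides equal -39.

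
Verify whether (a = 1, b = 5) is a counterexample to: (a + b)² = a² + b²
Yes

Substituting a = 1, b = 5:
LHS = (1 + 5)² = 36
RHS = 1² + 5² = 26

Since LHS ≠ RHS, this pair disproves the claim.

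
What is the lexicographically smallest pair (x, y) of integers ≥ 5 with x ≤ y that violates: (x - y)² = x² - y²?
At (5, 5): both sides equal 0, so it holds there.

Substituting (5, 6) into the claim:
LHS = (5 - 6)² = 1
RHS = 5² - 6² = -11

Since LHS ≠ RHS, this pair disproves the claim, and no lexicographically smaller pair (x ≤ y, integers ≥ 5) does.

For instance (10, 11) is also a counterexample (LHS = 1, RHS = -21), but it's lexicographically larger.

Answer: (x, y) = (5, 6)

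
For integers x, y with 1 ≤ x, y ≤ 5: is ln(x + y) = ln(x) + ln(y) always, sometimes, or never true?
It holds at (x, y) = (2, 2) (both sides equal ln(4) ≈ 1.386), but fails at (x, y) = (3, 3) (LHS = ln(6) ≈ 1.792, RHS = 2·ln(3) ≈ 2.197).

Answer: Sometimes true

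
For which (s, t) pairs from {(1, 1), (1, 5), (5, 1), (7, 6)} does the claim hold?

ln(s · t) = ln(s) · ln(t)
(1, 1)

Testing each pair:
(1, 1): LHS = 0, RHS = 0 → holds
(1, 5): LHS = ln(5) ≈ 1.609, RHS = 0 → fails
(5, 1): LHS = ln(5) ≈ 1.609, RHS = 0 → fails
(7, 6): LHS = ln(42) ≈ 3.738, RHS = ln(6)·ln(7) ≈ 3.487 → fails

1 of 4 pairs satisfies the claim.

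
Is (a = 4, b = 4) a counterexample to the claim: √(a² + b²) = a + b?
Substituting a = 4, b = 4:
LHS = √(4² + 4²) = 4·√(2) ≈ 5.657
RHS = 4 + 4 = 8

Since LHS ≠ RHS, this pair disproves the claim.

Answer: Yes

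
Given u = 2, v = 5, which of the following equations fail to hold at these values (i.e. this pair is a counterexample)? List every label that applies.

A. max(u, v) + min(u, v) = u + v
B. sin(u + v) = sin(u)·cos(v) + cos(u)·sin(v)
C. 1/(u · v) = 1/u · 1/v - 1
Evaluating each claim at the given values:
A. LHS = 7, RHS = 7 → holds here (LHS = RHS)
B. LHS = sin(7) ≈ 0.657, RHS = sin(2)·cos(5) + sin(5)·cos(2) ≈ 0.657 → holds here (LHS = RHS)
C. LHS = 1/10, RHS = -9/10 → fails here (LHS ≠ RHS)

Answer: C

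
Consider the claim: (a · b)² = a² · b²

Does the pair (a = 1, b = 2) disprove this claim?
No

Substituting a = 1, b = 2:
LHS = (1 · 2)² = 4
RHS = 1² · 2² = 4

The sides agree, so this pair does not disprove the claim.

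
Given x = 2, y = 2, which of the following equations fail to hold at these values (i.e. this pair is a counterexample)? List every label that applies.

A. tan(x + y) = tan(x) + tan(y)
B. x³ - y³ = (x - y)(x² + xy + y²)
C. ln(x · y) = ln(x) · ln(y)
A, C

Evaluating each claim at the given values:
A. LHS = tan(4) ≈ 1.158, RHS = 2·tan(2) ≈ -4.37 → fails here (LHS ≠ RHS)
B. LHS = 0, RHS = 0 → holds here (LHS = RHS)
C. LHS = ln(4) ≈ 1.386, RHS = ln(2)² ≈ 0.4805 → fails here (LHS ≠ RHS)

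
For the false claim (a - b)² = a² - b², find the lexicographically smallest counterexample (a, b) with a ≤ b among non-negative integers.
(a, b) = (0, 1)

At (0, 0): both sides equal 0, so it holds there.

Substituting (0, 1) into the claim:
LHS = (0 - 1)² = 1
RHS = 0² - 1² = -1

Since LHS ≠ RHS, this pair disproves the claim, and no lexicographically smaller pair (a ≤ b, non-negative integers) does.

For instance (2, 3) is also a counterexample (LHS = 1, RHS = -5), but it's lexicographically larger.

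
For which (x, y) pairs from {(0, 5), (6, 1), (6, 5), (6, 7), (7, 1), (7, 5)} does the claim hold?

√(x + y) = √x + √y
Testing each pair:
(0, 5): LHS = √(5) ≈ 2.236, RHS = √(5) ≈ 2.236 → holds
(6, 1): LHS = √(7) ≈ 2.646, RHS = 1 + √(6) ≈ 3.449 → fails
(6, 5): LHS = √(11) ≈ 3.317, RHS = √(5) + √(6) ≈ 4.686 → fails
(6, 7): LHS = √(13) ≈ 3.606, RHS = √(6) + √(7) ≈ 5.095 → fails
(7, 1): LHS = 2·√(2) ≈ 2.828, RHS = 1 + √(7) ≈ 3.646 → fails
(7, 5): LHS = 2·√(3) ≈ 3.464, RHS = √(5) + √(7) ≈ 4.882 → fails

1 of 6 pairs satisfies the claim.

Answer: (0, 5)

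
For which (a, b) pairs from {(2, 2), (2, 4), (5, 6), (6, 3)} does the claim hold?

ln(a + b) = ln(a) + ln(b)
Testing each pair:
(2, 2): LHS = ln(4) ≈ 1.386, RHS = 2·ln(2) ≈ 1.386 → holds
(2, 4): LHS = ln(6) ≈ 1.792, RHS = ln(2) + ln(4) ≈ 2.079 → fails
(5, 6): LHS = ln(11) ≈ 2.398, RHS = ln(5) + ln(6) ≈ 3.401 → fails
(6, 3): LHS = ln(9) ≈ 2.197, RHS = ln(3) + ln(6) ≈ 2.89 → fails

1 of 4 pairs satisfies the claim.

Answer: (2, 2)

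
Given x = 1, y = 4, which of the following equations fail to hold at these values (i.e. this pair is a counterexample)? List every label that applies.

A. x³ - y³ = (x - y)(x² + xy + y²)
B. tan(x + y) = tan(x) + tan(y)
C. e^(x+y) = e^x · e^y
B

Evaluating each claim at the given values:
A. LHS = -63, RHS = -63 → holds here (LHS = RHS)
B. LHS = tan(5) ≈ -3.381, RHS = tan(4) + tan(1) ≈ 2.715 → fails here (LHS ≠ RHS)
C. LHS = e^5 ≈ 148.4, RHS = e^5 ≈ 148.4 → holds here (LHS = RHS)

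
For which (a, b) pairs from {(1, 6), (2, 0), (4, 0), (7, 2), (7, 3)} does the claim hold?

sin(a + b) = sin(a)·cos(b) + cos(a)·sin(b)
Testing each pair:
(1, 6): LHS = sin(7) ≈ 0.657, RHS = sin(6)·cos(1) + sin(1)·cos(6) ≈ 0.657 → holds
(2, 0): LHS = sin(2) ≈ 0.9093, RHS = sin(2) ≈ 0.9093 → holds
(4, 0): LHS = sin(4) ≈ -0.7568, RHS = sin(4) ≈ -0.7568 → holds
(7, 2): LHS = sin(9) ≈ 0.4121, RHS = sin(7)·cos(2) + sin(2)·cos(7) ≈ 0.4121 → holds
(7, 3): LHS = sin(10) ≈ -0.544, RHS = sin(7)·cos(3) + sin(3)·cos(7) ≈ -0.544 → holds

Every pair satisfies the claim.

Answer: All pairs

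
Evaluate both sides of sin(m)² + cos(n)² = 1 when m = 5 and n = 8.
LHS = sin(5)² + cos(8)² ≈ 0.9407
RHS = 1

LHS ≠ RHS (they differ by about 0.05929), so the equation does not hold here.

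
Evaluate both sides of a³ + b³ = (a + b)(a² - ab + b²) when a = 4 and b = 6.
LHS = 4³ + 6³ = 280
RHS = (4 + 6)(4² - 4·6 + 6²) = 280

LHS = RHS: the two sides agree.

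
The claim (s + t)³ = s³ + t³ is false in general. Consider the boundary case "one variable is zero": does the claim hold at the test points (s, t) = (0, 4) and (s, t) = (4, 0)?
At (0, 4): LHS = 64, RHS = 64 → equal
At (4, 0): LHS = 64, RHS = 64 → equal

So the claim does hold at both of these boundary points, even though it is not an identity.

Answer: Yes, holds at both test points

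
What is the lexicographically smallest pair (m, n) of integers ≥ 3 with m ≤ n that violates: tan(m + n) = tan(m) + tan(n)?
(m, n) = (3, 3)

Substituting (3, 3) into the claim:
LHS = tan(3 + 3) = tan(6) ≈ -0.291
RHS = tan(3) + tan(3) = 2·tan(3) ≈ -0.2851

Since LHS ≠ RHS, this pair disproves the claim, and no lexicographically smaller pair (m ≤ n, integers ≥ 3) does.

For instance (6, 7) is also a counterexample (LHS = tan(13) ≈ 0.463, RHS = tan(6) + tan(7) ≈ 0.5804), but it's lexicographically larger.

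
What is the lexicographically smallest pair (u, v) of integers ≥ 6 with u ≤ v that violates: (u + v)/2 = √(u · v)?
At (6, 6): both sides equal 6, so it holds there.

Substituting (6, 7) into the claim:
LHS = (6 + 7)/2 = 13/2
RHS = √(6 · 7) = √(42) ≈ 6.481

Since LHS ≠ RHS, this pair disproves the claim, and no lexicographically smaller pair (u ≤ v, integers ≥ 6) does.

For instance (7, 8) is also a counterexample (LHS = 15/2, RHS = 2·√(14) ≈ 7.483), but it's lexicographically larger.

Answer: (u, v) = (6, 7)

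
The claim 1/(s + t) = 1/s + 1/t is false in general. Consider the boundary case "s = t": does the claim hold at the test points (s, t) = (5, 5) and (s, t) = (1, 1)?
No, fails at both test points

At (5, 5): LHS = 1/10 ≠ RHS = 2/5
At (1, 1): LHS = 1/2 ≠ RHS = 2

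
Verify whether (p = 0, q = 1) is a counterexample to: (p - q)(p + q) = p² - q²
Substituting p = 0, q = 1:
LHS = (0 - 1)(0 + 1) = -1
RHS = 0² - 1² = -1

The sides agree, so this pair does not disprove the claim.

Answer: No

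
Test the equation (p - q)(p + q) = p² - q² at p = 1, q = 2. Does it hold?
Substituting p = 1, q = 2:

LHS = (1 - 2)(1 + 2) = -3
RHS = 1² - 2² = -3

LHS = RHS, so the equation holds at this point.

Answer: Holds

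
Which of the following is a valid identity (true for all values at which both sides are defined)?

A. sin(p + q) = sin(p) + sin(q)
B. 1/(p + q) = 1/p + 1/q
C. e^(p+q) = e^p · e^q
A: fails at (1, 5) — LHS = sin(6) ≈ -0.2794, RHS = sin(5) + sin(1) ≈ -0.1175.
B: fails at (3, 3) — LHS = 1/6, RHS = 2/3.
C: holds — e.g. at (6, 7), both sides equal e^13 ≈ 442413.4.

Answer: C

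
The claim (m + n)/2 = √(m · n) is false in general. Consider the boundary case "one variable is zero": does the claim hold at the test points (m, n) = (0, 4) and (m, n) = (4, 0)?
At (0, 4): LHS = 2 ≠ RHS = 0
At (4, 0): LHS = 2 ≠ RHS = 0

Answer: No, fails at both test points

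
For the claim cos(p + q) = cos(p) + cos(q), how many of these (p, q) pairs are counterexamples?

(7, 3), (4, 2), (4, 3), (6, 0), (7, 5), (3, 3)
Testing each pair:
(7, 3): LHS = cos(10) ≈ -0.8391, RHS = cos(3) + cos(7) ≈ -0.2361 → counterexample
(4, 2): LHS = cos(6) ≈ 0.9602, RHS = cos(4) + cos(2) ≈ -1.07 → counterexample
(4, 3): LHS = cos(7) ≈ 0.7539, RHS = cos(3) + cos(4) ≈ -1.644 → counterexample
(6, 0): LHS = cos(6) ≈ 0.9602, RHS = cos(6) + 1 ≈ 1.96 → counterexample
(7, 5): LHS = cos(12) ≈ 0.8439, RHS = cos(5) + cos(7) ≈ 1.038 → counterexample
(3, 3): LHS = cos(6) ≈ 0.9602, RHS = 2·cos(3) ≈ -1.98 → counterexample

That makes 6 counterexamples.

Answer: 6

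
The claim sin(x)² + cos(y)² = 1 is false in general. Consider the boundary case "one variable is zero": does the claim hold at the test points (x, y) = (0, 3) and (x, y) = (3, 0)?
At (0, 3): LHS = cos(3)² ≈ 0.9801 ≠ RHS = 1
At (3, 0): LHS = sin(3)² + 1 ≈ 1.02 ≠ RHS = 1

Answer: No, fails at both test points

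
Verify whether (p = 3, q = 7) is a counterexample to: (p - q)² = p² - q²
Yes

Substituting p = 3, q = 7:
LHS = (3 - 7)² = 16
RHS = 3² - 7² = -40

Since LHS ≠ RHS, this pair disproves the claim.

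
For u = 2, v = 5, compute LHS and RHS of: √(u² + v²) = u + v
LHS = √(2² + 5²) = √(29) ≈ 5.385
RHS = 2 + 5 = 7

LHS ≠ RHS (they differ by about 1.615), so the equation does not hold here.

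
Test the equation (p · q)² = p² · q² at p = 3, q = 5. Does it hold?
Holds

Substituting p = 3, q = 5:

LHS = (3 · 5)² = 225
RHS = 3² · 5² = 225

LHS = RHS, so the equation holds at this point.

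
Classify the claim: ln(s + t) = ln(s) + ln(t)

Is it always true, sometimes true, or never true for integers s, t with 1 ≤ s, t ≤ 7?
Sometimes true

It holds at (s, t) = (2, 2) (both sides equal ln(4) ≈ 1.386), but fails at (s, t) = (2, 7) (LHS = ln(9) ≈ 2.197, RHS = ln(2) + ln(7) ≈ 2.639).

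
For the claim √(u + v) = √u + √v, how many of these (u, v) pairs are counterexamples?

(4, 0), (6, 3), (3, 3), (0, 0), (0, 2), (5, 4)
3

Testing each pair:
(4, 0): LHS = 2, RHS = 2 → satisfies claim
(6, 3): LHS = 3, RHS = √(3) + √(6) ≈ 4.182 → counterexample
(3, 3): LHS = √(6) ≈ 2.449, RHS = 2·√(3) ≈ 3.464 → counterexample
(0, 0): LHS = 0, RHS = 0 → satisfies claim
(0, 2): LHS = √(2) ≈ 1.414, RHS = √(2) ≈ 1.414 → satisfies claim
(5, 4): LHS = 3, RHS = 2 + √(5) ≈ 4.236 → counterexample

That makes 3 counterexamples.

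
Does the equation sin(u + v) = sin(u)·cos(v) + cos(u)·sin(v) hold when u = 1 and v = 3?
Substituting u = 1, v = 3:

LHS = sin(1 + 3) = sin(4) ≈ -0.7568
RHS = sin(1)·cos(3) + cos(1)·sin(3) = sin(1)·cos(3) + sin(3)·cos(1) ≈ -0.7568

LHS = RHS, so the equation holds at this point.

Answer: Holds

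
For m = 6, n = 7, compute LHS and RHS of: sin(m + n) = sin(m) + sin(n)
LHS = sin(6 + 7) = sin(13) ≈ 0.4202
RHS = sin(6) + sin(7) ≈ 0.3776

LHS ≠ RHS (they differ by about 0.0426), so the equation does not hold here.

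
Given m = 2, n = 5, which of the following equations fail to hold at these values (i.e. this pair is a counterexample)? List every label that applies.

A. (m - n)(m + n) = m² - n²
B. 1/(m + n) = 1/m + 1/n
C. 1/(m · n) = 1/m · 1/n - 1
Evaluating each claim at the given values:
A. LHS = -21, RHS = -21 → holds here (LHS = RHS)
B. LHS = 1/7, RHS = 7/10 → fails here (LHS ≠ RHS)
C. LHS = 1/10, RHS = -9/10 → fails here (LHS ≠ RHS)

Answer: B, C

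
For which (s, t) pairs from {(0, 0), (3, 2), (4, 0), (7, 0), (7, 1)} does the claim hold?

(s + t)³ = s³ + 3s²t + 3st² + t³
All pairs

Testing each pair:
(0, 0): LHS = 0, RHS = 0 → holds
(3, 2): LHS = 125, RHS = 125 → holds
(4, 0): LHS = 64, RHS = 64 → holds
(7, 0): LHS = 343, RHS = 343 → holds
(7, 1): LHS = 512, RHS = 512 → holds

Every pair satisfies the claim.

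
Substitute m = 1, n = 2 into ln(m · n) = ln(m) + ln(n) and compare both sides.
LHS = ln(1 · 2) = ln(2) ≈ 0.6931
RHS = ln(1) + ln(2) = ln(2) ≈ 0.6931

LHS = RHS: the two sides agree.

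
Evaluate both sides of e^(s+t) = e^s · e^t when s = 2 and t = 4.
LHS = e^(2+4) = e^6 ≈ 403.4
RHS = e^2 · e^4 = e^6 ≈ 403.4

LHS = RHS: the two sides agree.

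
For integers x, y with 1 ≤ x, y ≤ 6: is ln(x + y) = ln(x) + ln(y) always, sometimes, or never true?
Sometimes true

It holds at (x, y) = (2, 2) (both sides equal ln(4) ≈ 1.386), but fails at (x, y) = (3, 3) (LHS = ln(6) ≈ 1.792, RHS = 2·ln(3) ≈ 2.197).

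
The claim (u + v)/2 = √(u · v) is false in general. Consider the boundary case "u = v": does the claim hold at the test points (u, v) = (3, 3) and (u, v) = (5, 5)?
At (3, 3): LHS = 3, RHS = 3 → equal
At (5, 5): LHS = 5, RHS = 5 → equal

So the claim does hold at both of these boundary points, even though it is not an identity.

Answer: Yes, holds at both test points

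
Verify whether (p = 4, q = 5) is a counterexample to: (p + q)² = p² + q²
Yes

Substituting p = 4, q = 5:
LHS = (4 + 5)² = 81
RHS = 4² + 5² = 41

Since LHS ≠ RHS, this pair disproves the claim.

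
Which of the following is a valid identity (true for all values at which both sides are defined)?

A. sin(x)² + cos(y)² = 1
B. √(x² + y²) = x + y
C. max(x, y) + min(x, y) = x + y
A: fails at (1, 5) — LHS = cos(5)² + sin(1)² ≈ 0.7885, RHS = 1.
B: fails at (1, 3) — LHS = √(10) ≈ 3.162, RHS = 4.
C: holds — e.g. at (1, 5), both sides equal 6.

Answer: C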